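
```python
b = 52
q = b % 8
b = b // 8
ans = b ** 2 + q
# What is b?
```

Trace:
`b = 52` → b = 52
`q = b % 8` → q = 4
`b = b // 8` → b = 6
`ans = b ** 2 + q` → ans = 40
So b = 6

Answer: 6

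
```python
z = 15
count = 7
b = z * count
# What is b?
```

Trace:
`z = 15` → z = 15
`count = 7` → count = 7
`b = z * count` → b = 105
So b = 105

Answer: 105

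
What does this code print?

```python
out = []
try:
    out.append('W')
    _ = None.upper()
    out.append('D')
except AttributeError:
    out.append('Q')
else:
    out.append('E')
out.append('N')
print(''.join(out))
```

Execution trace: 'W' (try body) → 'Q' (except AttributeError) → 'N' (after the try/except). Output: WQN

Answer: WQN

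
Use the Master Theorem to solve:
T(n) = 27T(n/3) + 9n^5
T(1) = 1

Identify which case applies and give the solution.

a=27, b=3, f(n)=9n^5. log_3(27) = 3. Since c=5 > 3 and the regularity condition holds (27(n/3)^5 = (27/3^5)n^5 with 27/3^5 < 1), Case 3 applies: T(n) = Θ(f(n)) = O(n^5).

Answer: O(n^5) - Case 3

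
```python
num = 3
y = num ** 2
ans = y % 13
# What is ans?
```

Trace:
`num = 3` → num = 3
`y = num ** 2` → y = 9
`ans = y % 13` → ans = 9
So ans = 9

Answer: 9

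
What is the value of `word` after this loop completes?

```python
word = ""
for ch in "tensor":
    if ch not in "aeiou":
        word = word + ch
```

Remove vowels from 'tensor'
`word` takes the values: "" → "t" → "tn" → "tns" → "tnsr"

Answer: "tnsr"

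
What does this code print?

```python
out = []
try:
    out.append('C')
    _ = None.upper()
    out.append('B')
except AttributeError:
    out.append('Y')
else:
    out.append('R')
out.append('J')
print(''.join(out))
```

Execution trace: 'C' (try body) → 'Y' (except AttributeError) → 'J' (after the try/except). Output: CYJ

Answer: CYJ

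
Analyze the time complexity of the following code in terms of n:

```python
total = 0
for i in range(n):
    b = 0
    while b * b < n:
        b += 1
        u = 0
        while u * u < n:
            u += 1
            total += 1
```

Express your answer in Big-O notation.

Each loop level contributes: n × √n × √n. Multiplying the contributions gives O(n^2).

Answer: O(n^2)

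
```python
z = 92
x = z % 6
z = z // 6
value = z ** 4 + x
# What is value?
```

Trace:
`z = 92` → z = 92
`x = z % 6` → x = 2
`z = z // 6` → z = 15
`value = z ** 4 + x` → value = 50627
So value = 50627

Answer: 50627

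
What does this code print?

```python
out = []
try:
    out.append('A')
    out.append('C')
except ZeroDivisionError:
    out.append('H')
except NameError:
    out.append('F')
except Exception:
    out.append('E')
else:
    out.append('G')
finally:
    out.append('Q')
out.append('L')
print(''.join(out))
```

Execution trace: 'A' (try body) → 'C' (try body, no exception) → 'G' (else) → 'Q' (finally) → 'L' (after the try/except). Output: ACGQL

Answer: ACGQL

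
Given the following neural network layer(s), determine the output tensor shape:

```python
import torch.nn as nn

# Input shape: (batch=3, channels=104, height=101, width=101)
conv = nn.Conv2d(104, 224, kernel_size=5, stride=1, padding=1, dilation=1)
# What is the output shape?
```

Input: (3, 104, 101, 101) -> Output: (3, 224, 99, 99)

Answer: (3, 224, 99, 99)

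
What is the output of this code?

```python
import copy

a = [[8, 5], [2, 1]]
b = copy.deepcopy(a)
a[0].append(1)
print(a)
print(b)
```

Key concept: deep copy is fully independent.
Step by step:
`a = [[8, 5], [2, 1]]` → a = [[8, 5], [2, 1]]
`b = copy.deepcopy(a)` → b = [[8, 5], [2, 1]]
`a[0].append(1)` → a = [[8, 5, 1], [2, 1]]
`print(a)` → prints [[8, 5, 1], [2, 1]]
`print(b)` → prints [[8, 5], [2, 1]]

Answer:
[[8, 5, 1], [2, 1]]
[[8, 5], [2, 1]]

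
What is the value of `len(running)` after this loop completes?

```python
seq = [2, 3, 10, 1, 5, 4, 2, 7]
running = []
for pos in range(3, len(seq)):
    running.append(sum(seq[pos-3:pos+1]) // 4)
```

Number of 4-element averages
`running` takes the values: [] → [4] → [4, 4] → [4, 4, 5] → [4, 4, 5, 3] → [4, 4, 5, 3, 4]
So `len(running)` = 5

Answer: 5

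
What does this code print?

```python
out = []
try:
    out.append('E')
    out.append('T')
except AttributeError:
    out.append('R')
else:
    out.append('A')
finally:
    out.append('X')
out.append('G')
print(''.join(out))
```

Execution trace: 'E' (try body) → 'T' (try body, no exception) → 'A' (else) → 'X' (finally) → 'G' (after the try/except). Output: ETAXG

Answer: ETAXG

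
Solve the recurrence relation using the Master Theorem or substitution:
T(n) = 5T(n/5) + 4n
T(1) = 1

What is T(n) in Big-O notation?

By Master Theorem: a=5, b=5, f(n)=4n. Since log_5(5) = 1 and f(n) = Θ(n^1), Case 2 applies. T(n) = O(n log n).

Answer: O(n log n)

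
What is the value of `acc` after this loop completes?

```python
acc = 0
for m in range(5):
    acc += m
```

Sum of 0 to 4 = 10
`acc` takes the values: 0 → 1 → 3 → 6 → 10

Answer: 10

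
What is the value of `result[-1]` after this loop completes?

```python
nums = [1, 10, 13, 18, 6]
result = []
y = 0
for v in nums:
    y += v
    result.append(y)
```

Cumulative sum ends at 48
`result` takes the values: [] → [1] → [1, 11] → [1, 11, 24] → [1, 11, 24, 42] → [1, 11, 24, 42, 48]
So `result[-1]` = 48

Answer: 48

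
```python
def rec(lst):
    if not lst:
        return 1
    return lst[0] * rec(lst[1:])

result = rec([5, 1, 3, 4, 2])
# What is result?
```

Product over [5, 1, 3, 4, 2] = 5 * 1 * 3 * 4 * 2 = 120

Answer: 120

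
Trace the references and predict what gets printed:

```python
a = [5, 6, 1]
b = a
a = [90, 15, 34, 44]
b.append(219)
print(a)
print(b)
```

Key concept: rebinding vs mutation: a is rebound to a new list, b still points at the original.
Step by step:
`a = [5, 6, 1]` → a = [5, 6, 1]
`b = a` → b = [5, 6, 1] (same object as a)
`a = [90, 15, 34, 44]` → a = [90, 15, 34, 44]
`b.append(219)` → b = [5, 6, 1, 219]
`print(a)` → prints [90, 15, 34, 44]
`print(b)` → prints [5, 6, 1, 219]

Answer:
[90, 15, 34, 44]
[5, 6, 1, 219]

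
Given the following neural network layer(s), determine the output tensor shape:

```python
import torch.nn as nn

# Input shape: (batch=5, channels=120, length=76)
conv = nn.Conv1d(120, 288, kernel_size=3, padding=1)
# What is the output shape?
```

Input: (5, 120, 76) -> Output: (5, 288, 76)

Answer: (5, 288, 76)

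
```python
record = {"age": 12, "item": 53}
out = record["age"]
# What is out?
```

Trace:
`record = {"age": 12, "item": 53}` → record = {'age': 12, 'item': 53}
`out = record["age"]` → out = 12
So out = 12

Answer: 12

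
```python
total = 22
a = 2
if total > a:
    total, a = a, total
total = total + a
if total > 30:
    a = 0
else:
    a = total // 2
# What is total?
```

Trace:
`total = 22` → total = 22
`a = 2` → a = 2
`if total > a: ...` → total > a is True → total = 2; a = 22
`total = total + a` → total = 24
`if total > 30: ...` → total > 30 is False, take else branch → a = 12
So total = 24

Answer: 24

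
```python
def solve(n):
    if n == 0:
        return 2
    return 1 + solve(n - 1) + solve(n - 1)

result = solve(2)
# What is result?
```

solve(n) = 1 + 2·solve(n-1), solve(0)=2. Closed form: (2+1)·2^2 - 1 = 11.

Answer: 11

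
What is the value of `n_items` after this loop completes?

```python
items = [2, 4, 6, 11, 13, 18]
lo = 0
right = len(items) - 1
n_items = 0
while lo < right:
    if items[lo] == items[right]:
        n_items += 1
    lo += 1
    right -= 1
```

Count matching pairs from ends
`n_items` takes the values: 0

Answer: 0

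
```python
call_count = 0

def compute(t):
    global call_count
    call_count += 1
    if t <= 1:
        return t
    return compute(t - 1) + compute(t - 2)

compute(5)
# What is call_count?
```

Calls(t) = 1 + Calls(t-1) + Calls(t-2); Calls(0)=Calls(1)=1. For t=5 this gives 15.

Answer: 15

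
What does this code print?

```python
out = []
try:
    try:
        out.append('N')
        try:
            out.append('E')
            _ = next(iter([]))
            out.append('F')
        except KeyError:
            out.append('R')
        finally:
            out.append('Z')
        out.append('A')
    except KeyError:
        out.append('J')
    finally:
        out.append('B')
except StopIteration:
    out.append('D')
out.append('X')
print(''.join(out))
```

Execution trace: 'N' (try body) → 'E' (inner try body) → 'Z' (inner finally) → 'B' (finally) → 'D' (outer except StopIteration) → 'X' (after the try/except). Output: NEZBDX

Answer: NEZBDX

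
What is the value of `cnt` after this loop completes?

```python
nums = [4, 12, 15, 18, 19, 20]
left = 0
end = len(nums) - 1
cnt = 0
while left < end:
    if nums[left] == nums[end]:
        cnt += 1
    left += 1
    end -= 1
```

Count matching pairs from ends
`cnt` takes the values: 0

Answer: 0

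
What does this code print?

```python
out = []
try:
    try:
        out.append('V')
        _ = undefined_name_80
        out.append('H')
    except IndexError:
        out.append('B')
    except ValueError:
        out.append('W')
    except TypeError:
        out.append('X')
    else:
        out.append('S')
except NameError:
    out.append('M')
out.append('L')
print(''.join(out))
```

Execution trace: 'V' (try body) → 'M' (outer except NameError) → 'L' (after the try/except). Output: VML

Answer: VML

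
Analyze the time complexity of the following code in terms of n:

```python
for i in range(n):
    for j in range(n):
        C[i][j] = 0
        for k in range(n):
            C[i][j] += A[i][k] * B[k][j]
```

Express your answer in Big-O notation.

This is Naive matrix multiplication. Time complexity: O(n³).

Answer: O(n³)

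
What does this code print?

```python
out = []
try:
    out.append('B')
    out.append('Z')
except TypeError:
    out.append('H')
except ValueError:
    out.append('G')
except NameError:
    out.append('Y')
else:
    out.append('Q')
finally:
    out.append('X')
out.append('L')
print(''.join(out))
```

Execution trace: 'B' (try body) → 'Z' (try body, no exception) → 'Q' (else) → 'X' (finally) → 'L' (after the try/except). Output: BZQXL

Answer: BZQXL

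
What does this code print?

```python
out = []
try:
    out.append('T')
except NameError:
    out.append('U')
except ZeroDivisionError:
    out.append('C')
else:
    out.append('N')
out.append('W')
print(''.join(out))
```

Execution trace: 'T' (try body, no exception) → 'N' (else) → 'W' (after the try/except). Output: TNW

Answer: TNW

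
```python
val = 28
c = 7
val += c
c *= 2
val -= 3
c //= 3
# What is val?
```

Trace:
`val = 28` → val = 28
`c = 7` → c = 7
`val += c` → val = 35
`c *= 2` → c = 14
`val -= 3` → val = 32
`c //= 3` → c = 4
So val = 32

Answer: 32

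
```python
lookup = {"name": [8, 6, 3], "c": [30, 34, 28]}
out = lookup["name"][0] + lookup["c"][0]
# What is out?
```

Trace:
`lookup = {"name": [8, 6, 3], "c": [30, 34, 28]}` → lookup = {'name': [8, 6, 3], 'c': [30, 34, 28]}
`out = lookup["name"][0] + lookup["c"][0]` → out = 38
So out = 38

Answer: 38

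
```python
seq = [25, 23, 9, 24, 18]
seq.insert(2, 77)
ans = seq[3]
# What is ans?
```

Trace:
`seq = [25, 23, 9, 24, 18]` → seq = [25, 23, 9, 24, 18]
`seq.insert(2, 77)` → seq = [25, 23, 77, 9, 24, 18]
`ans = seq[3]` → ans = 9
So ans = 9

Answer: 9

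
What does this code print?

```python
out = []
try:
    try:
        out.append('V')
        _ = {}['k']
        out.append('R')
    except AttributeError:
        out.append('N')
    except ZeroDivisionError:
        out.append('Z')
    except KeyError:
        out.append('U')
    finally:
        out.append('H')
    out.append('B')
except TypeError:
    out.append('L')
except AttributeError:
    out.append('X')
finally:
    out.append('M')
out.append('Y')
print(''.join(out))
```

Execution trace: 'V' (inner try body) → 'U' (inner except KeyError) → 'H' (inner finally) → 'B' (try body, no exception) → 'M' (finally) → 'Y' (after the try/except). Output: VUHBMY

Answer: VUHBMY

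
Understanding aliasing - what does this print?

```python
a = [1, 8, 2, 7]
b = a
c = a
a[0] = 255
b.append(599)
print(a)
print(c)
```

Key concept: multiple aliases.
Step by step:
`a = [1, 8, 2, 7]` → a = [1, 8, 2, 7]
`b = a` → b = [1, 8, 2, 7] (same object as a)
`c = a` → c = [1, 8, 2, 7] (same object as a, b)
`a[0] = 255` → a = [255, 8, 2, 7] (same object as b, c); b = [255, 8, 2, 7] (same object as a, c); c = [255, 8, 2, 7] (same object as a, b)
`b.append(599)` → a = [255, 8, 2, 7, 599] (same object as b, c); b = [255, 8, 2, 7, 599] (same object as a, c); c = [255, 8, 2, 7, 599] (same object as a, b)
`print(a)` → prints [255, 8, 2, 7, 599]
`print(c)` → prints [255, 8, 2, 7, 599]

Answer:
[255, 8, 2, 7, 599]
[255, 8, 2, 7, 599]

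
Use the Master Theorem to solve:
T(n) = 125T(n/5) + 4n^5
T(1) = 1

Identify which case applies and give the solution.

a=125, b=5, f(n)=4n^5. log_5(125) = 3. Since c=5 > 3 and the regularity condition holds (125(n/5)^5 = (125/5^5)n^5 with 125/5^5 < 1), Case 3 applies: T(n) = Θ(f(n)) = O(n^5).

Answer: O(n^5) - Case 3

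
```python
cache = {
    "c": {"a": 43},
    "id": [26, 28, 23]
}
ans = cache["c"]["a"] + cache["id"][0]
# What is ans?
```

Trace:
`cache = { ...` → cache = {'c': {'a': 43}, 'id': [26, 28, 23]}
`ans = cache["c"]["a"] + cache["id"][0]` → ans = 69
So ans = 69

Answer: 69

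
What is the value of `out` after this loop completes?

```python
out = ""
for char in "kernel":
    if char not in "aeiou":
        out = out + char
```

Remove vowels from 'kernel'
`out` takes the values: "" → "k" → "kr" → "krn" → "krnl"

Answer: "krnl"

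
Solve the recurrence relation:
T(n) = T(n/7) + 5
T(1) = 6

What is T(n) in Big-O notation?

Each step divides n by 7 and adds 5. After log_7(n) steps we reach T(1)=6. So T(n) = 5·log_7(n) + 6 = O(log n).

Answer: O(log n)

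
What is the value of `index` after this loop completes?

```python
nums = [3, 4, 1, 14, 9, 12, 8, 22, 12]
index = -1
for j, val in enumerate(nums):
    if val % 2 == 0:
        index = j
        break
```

First even number index in [3, 4, 1, 14, 9, 12, 8, 22, 12]
`index` takes the values: -1 → 1

Answer: 1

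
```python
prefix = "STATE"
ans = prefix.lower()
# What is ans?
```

Trace:
`prefix = "STATE"` → prefix = 'STATE'
`ans = prefix.lower()` → ans = 'state'
So ans = 'state'

Answer: 'state'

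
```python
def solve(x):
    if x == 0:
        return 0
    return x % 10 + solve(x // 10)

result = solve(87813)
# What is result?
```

Sum of digits of 87813: 3 + 1 + 8 + 7 + 8 = 27

Answer: 27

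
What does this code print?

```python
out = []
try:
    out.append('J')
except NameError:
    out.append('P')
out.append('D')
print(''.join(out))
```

Execution trace: 'J' (try body, no exception) → 'D' (after the try/except). Output: JD

Answer: JD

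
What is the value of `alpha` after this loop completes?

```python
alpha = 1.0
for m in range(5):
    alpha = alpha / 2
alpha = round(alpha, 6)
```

Halving LR 5 times: 1 / 2^5
`alpha` takes the values: 1.0 → 0.5 → 0.25 → 0.125 → 0.0625 → 0.03125

Answer: 0.03125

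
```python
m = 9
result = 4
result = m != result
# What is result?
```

Trace:
`m = 9` → m = 9
`result = 4` → result = 4
`result = m != result` → result = True
So result = True

Answer: True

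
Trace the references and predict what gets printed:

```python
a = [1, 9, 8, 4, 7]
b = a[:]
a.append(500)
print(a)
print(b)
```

Key concept: slice [:] creates copy.
Step by step:
`a = [1, 9, 8, 4, 7]` → a = [1, 9, 8, 4, 7]
`b = a[:]` → b = [1, 9, 8, 4, 7]
`a.append(500)` → a = [1, 9, 8, 4, 7, 500]
`print(a)` → prints [1, 9, 8, 4, 7, 500]
`print(b)` → prints [1, 9, 8, 4, 7]

Answer:
[1, 9, 8, 4, 7, 500]
[1, 9, 8, 4, 7]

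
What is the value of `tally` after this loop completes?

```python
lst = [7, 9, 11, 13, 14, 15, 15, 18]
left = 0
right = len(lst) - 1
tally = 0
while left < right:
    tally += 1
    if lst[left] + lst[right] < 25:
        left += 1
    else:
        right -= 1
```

Steps to find pair summing to 25
`tally` takes the values: 0 → 1 → 2 → 3 → 4 → 5 → 6 → 7

Answer: 7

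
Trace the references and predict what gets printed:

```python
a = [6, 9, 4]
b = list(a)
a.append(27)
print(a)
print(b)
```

Key concept: list() constructor creates copy.
Step by step:
`a = [6, 9, 4]` → a = [6, 9, 4]
`b = list(a)` → b = [6, 9, 4]
`a.append(27)` → a = [6, 9, 4, 27]
`print(a)` → prints [6, 9, 4, 27]
`print(b)` → prints [6, 9, 4]

Answer:
[6, 9, 4, 27]
[6, 9, 4]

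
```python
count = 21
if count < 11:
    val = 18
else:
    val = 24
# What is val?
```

Trace:
`count = 21` → count = 21
`if count < 11: ...` → count < 11 is False, take else branch → val = 24
So val = 24

Answer: 24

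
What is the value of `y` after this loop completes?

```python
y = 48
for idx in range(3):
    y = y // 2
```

Halve 3 times: 48 // 2^3 = 6
`y` takes the values: 48 → 24 → 12 → 6

Answer: 6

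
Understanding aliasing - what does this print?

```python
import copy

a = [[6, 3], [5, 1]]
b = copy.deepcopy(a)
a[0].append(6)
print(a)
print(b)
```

Key concept: deep copy is fully independent.
Step by step:
`a = [[6, 3], [5, 1]]` → a = [[6, 3], [5, 1]]
`b = copy.deepcopy(a)` → b = [[6, 3], [5, 1]]
`a[0].append(6)` → a = [[6, 3, 6], [5, 1]]
`print(a)` → prints [[6, 3, 6], [5, 1]]
`print(b)` → prints [[6, 3], [5, 1]]

Answer:
[[6, 3, 6], [5, 1]]
[[6, 3], [5, 1]]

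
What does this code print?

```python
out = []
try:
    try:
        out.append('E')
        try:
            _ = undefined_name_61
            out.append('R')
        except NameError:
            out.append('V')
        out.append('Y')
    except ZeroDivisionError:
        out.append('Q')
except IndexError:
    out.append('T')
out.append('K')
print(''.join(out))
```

Execution trace: 'E' (try body) → 'V' (inner except NameError) → 'Y' (try body, no exception) → 'K' (after the try/except). Output: EVYK

Answer: EVYK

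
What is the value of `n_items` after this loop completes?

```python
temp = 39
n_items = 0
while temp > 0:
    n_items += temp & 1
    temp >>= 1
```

Count set bits in 39 (binary: 0b100111)
`n_items` takes the values: 0 → 1 → 2 → 3 → 4

Answer: 4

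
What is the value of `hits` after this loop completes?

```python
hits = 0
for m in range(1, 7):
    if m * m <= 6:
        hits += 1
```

Count numbers where m² ≤ 6
`hits` takes the values: 0 → 1 → 2

Answer: 2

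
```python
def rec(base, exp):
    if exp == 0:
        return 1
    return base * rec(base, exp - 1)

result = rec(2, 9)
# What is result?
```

rec(2, 9) = 2 * 2 * 2 * 2 * 2 * 2 * 2 * 2 * 2 = 512

Answer: 512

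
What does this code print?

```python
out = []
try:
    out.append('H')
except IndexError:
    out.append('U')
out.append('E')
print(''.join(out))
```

Execution trace: 'H' (try body, no exception) → 'E' (after the try/except). Output: HE

Answer: HE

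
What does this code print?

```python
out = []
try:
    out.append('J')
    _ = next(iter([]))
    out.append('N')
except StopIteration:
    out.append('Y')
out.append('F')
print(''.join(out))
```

Execution trace: 'J' (try body) → 'Y' (except StopIteration) → 'F' (after the try/except). Output: JYF

Answer: JYF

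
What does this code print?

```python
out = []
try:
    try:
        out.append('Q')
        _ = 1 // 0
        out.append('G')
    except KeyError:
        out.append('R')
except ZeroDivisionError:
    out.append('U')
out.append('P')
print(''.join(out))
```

Execution trace: 'Q' (inner try body) → 'U' (outer except ZeroDivisionError) → 'P' (after the try/except). Output: QUP

Answer: QUP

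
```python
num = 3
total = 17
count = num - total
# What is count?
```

Trace:
`num = 3` → num = 3
`total = 17` → total = 17
`count = num - total` → count = -14
So count = -14

Answer: -14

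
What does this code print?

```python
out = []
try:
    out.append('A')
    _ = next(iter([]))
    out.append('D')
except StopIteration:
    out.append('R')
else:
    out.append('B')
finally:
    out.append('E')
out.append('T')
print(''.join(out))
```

Execution trace: 'A' (try body) → 'R' (except StopIteration) → 'E' (finally) → 'T' (after the try/except). Output: ARET

Answer: ARET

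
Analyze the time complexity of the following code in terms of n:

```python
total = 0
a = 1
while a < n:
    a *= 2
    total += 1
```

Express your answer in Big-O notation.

Each loop level contributes: log n. Multiplying the contributions gives O(log n).

Answer: O(log n)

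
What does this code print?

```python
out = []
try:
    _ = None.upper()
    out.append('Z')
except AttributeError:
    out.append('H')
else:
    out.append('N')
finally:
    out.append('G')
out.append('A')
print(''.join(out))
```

Execution trace: 'H' (except AttributeError) → 'G' (finally) → 'A' (after the try/except). Output: HGA

Answer: HGA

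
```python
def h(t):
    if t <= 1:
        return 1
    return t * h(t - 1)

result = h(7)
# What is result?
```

h(7) = 7 * 6 * 5 * 4 * 3 * 2 * 1 = 5040

Answer: 5040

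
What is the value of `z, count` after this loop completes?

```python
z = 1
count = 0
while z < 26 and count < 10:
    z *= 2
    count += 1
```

Double until >= 26 or 10 iterations
`z, count` takes the values: (1, 0) → (2, 0) → (2, 1) → (4, 1) → (4, 2) → (8, 2) → (8, 3) → (16, 3) → (16, 4) → (32, 4) → (32, 5)

Answer: 32, 5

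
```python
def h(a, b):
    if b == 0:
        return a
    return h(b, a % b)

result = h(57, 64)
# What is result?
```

h(57, 64) -> h(64, 57) -> h(57, 7) -> h(7, 1) -> h(1, 0) -> 1

Answer: 1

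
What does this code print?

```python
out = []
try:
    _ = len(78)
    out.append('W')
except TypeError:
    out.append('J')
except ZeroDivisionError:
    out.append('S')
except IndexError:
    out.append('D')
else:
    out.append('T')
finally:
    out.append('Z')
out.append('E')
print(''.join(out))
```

Execution trace: 'J' (except TypeError) → 'Z' (finally) → 'E' (after the try/except). Output: JZE

Answer: JZE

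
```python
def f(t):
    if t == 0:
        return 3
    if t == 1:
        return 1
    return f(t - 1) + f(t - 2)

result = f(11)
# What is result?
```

Build up from base cases: f(0)=3, f(1)=1, f(2)=4, f(3)=5, f(4)=9, f(5)=14, f(6)=23, ..., f(11)=254

Answer: 254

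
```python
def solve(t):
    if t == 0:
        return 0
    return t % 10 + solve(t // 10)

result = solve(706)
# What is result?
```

Sum of digits of 706: 6 + 0 + 7 = 13

Answer: 13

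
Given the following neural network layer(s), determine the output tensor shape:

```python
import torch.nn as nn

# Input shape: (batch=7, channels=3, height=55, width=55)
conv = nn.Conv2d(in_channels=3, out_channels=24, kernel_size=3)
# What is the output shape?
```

Input: (7, 3, 55, 55) -> Output: (7, 24, 53, 53)

Answer: (7, 24, 53, 53)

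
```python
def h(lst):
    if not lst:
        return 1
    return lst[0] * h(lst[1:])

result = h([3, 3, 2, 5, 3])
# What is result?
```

Product over [3, 3, 2, 5, 3] = 3 * 3 * 2 * 5 * 3 = 270

Answer: 270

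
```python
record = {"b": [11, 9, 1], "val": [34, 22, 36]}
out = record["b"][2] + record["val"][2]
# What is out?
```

Trace:
`record = {"b": [11, 9, 1], "val": [34, 22, 36]}` → record = {'b': [11, 9, 1], 'val': [34, 22, 36]}
`out = record["b"][2] + record["val"][2]` → out = 37
So out = 37

Answer: 37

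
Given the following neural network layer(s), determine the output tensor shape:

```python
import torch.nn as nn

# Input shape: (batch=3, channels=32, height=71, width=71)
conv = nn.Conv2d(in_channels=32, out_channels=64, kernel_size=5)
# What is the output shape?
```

Input: (3, 32, 71, 71) -> Output: (3, 64, 67, 67)

Answer: (3, 64, 67, 67)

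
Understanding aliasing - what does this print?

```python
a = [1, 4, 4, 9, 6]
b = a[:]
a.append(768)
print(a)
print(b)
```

Key concept: slice [:] creates copy.
Step by step:
`a = [1, 4, 4, 9, 6]` → a = [1, 4, 4, 9, 6]
`b = a[:]` → b = [1, 4, 4, 9, 6]
`a.append(768)` → a = [1, 4, 4, 9, 6, 768]
`print(a)` → prints [1, 4, 4, 9, 6, 768]
`print(b)` → prints [1, 4, 4, 9, 6]

Answer:
[1, 4, 4, 9, 6, 768]
[1, 4, 4, 9, 6]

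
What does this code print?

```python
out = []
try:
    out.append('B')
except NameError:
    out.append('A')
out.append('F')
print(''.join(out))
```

Execution trace: 'B' (try body, no exception) → 'F' (after the try/except). Output: BF

Answer: BF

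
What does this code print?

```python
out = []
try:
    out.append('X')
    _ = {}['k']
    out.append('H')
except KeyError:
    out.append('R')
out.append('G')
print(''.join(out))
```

Execution trace: 'X' (try body) → 'R' (except KeyError) → 'G' (after the try/except). Output: XRG

Answer: XRG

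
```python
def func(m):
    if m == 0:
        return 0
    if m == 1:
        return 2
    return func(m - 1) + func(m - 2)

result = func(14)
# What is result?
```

Build up from base cases: func(0)=0, func(1)=2, func(2)=2, func(3)=4, func(4)=6, func(5)=10, func(6)=16, ..., func(14)=754

Answer: 754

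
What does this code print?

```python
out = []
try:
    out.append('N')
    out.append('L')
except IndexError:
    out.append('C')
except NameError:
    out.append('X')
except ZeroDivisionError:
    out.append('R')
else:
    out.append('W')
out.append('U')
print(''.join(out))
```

Execution trace: 'N' (try body) → 'L' (try body, no exception) → 'W' (else) → 'U' (after the try/except). Output: NLWU

Answer: NLWU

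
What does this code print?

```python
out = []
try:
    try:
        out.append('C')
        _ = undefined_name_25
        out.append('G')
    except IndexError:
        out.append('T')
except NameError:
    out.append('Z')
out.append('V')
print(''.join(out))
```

Execution trace: 'C' (try body) → 'Z' (outer except NameError) → 'V' (after the try/except). Output: CZV

Answer: CZV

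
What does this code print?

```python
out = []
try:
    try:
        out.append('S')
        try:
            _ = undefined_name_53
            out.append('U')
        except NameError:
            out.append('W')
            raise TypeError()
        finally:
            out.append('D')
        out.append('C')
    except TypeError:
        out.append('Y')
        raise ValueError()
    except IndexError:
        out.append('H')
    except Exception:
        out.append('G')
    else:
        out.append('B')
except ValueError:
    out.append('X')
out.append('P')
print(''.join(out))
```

Execution trace: 'S' (try body) → 'W' (inner except NameError) → 'D' (inner finally) → 'Y' (except TypeError) → 'X' (outer except ValueError) → 'P' (after the try/except). Output: SWDYXP

Answer: SWDYXP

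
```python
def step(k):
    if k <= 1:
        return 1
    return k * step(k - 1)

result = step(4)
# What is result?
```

step(4) = 4 * 3 * 2 * 1 = 24

Answer: 24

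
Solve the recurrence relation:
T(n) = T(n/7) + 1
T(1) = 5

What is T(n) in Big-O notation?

Each step divides n by 7 and adds 1. After log_7(n) steps we reach T(1)=5. So T(n) = 1·log_7(n) + 5 = O(log n).

Answer: O(log n)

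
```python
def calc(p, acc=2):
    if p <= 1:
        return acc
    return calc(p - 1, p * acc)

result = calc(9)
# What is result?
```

Accumulator trace (n, acc): (9, 2) -> (8, 18) -> (7, 144) -> (6, 1008) -> (5, 6048) -> (4, 30240) -> (3, 120960) -> (2, 362880) -> (1, 725760) -> return 725760

Answer: 725760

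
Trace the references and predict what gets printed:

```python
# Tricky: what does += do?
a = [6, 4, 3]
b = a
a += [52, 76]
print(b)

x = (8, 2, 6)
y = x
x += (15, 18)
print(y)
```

Key concept: += behavior differs for mutable vs immutable.
Step by step:
`a = [6, 4, 3]` → a = [6, 4, 3]
`b = a` → b = [6, 4, 3] (same object as a)
`a += [52, 76]` → a = [6, 4, 3, 52, 76] (same object as b); b = [6, 4, 3, 52, 76] (same object as a)
`print(b)` → prints [6, 4, 3, 52, 76]
`x = (8, 2, 6)` → x = (8, 2, 6)
`y = x` → y = (8, 2, 6)
`x += (15, 18)` → x = (8, 2, 6, 15, 18)
`print(y)` → prints (8, 2, 6)

Answer:
[6, 4, 3, 52, 76]
(8, 2, 6)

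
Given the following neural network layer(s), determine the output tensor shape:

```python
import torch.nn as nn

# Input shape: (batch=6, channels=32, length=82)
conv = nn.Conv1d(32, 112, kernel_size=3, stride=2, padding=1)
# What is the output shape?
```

Input: (6, 32, 82) -> Output: (6, 112, 41)

Answer: (6, 112, 41)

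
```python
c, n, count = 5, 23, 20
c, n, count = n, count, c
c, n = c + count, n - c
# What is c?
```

Trace:
`c, n, count = 5, 23, 20` → c = 5; n = 23; count = 20
`c, n, count = n, count, c` → c = 23; n = 20; count = 5
`c, n = c + count, n - c` → c = 28; n = -3
So c = 28

Answer: 28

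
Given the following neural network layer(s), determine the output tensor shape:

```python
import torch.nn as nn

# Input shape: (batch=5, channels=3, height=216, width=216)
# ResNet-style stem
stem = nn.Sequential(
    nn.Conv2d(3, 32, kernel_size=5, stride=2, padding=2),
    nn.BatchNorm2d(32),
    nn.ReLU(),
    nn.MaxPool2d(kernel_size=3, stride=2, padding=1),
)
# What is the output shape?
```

Input: (5, 3, 216, 216) -> after Conv2d 5x5 stride=2: (5, 32, 108, 108) -> Output: (5, 32, 54, 54)

Answer: (5, 32, 54, 54)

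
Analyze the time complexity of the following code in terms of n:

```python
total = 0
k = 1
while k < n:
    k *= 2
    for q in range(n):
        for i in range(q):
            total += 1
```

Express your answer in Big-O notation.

Each loop level contributes: log n × n × n. Multiplying the contributions gives O(n^2 log n).

Answer: O(n^2 log n)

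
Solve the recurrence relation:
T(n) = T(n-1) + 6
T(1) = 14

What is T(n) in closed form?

Unrolling: T(n) = T(1) + 6·(n-1) = 14 + 6(n-1) = 6n + 8.

Answer: T(n) = 6n + 8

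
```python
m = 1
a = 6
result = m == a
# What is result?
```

Trace:
`m = 1` → m = 1
`a = 6` → a = 6
`result = m == a` → result = False
So result = False

Answer: False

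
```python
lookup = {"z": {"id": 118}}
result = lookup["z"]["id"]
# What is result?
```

Trace:
`lookup = {"z": {"id": 118}}` → lookup = {'z': {'id': 118}}
`result = lookup["z"]["id"]` → result = 118
So result = 118

Answer: 118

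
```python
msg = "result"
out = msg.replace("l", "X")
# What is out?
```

Trace:
`msg = "result"` → msg = 'result'
`out = msg.replace("l", "X")` → out = 'resuXt'
So out = 'resuXt'

Answer: 'resuXt'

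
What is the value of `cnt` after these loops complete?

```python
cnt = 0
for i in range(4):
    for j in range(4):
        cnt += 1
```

4 * 4 = 16
`cnt` takes the values: 0 → 1 → 2 → 3 → 4 → 5 → 6 → 7 → 8 → 9 → 10 → 11 → 12 → 13 → 14 → 15 → 16

Answer: 16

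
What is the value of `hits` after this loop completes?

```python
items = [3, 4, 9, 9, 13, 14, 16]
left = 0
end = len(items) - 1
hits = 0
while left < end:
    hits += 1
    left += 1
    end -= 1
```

Iterations until pointers meet (list length 7)
`hits` takes the values: 0 → 1 → 2 → 3

Answer: 3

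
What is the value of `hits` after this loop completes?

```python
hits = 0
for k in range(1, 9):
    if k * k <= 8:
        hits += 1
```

Count numbers where k² ≤ 8
`hits` takes the values: 0 → 1 → 2

Answer: 2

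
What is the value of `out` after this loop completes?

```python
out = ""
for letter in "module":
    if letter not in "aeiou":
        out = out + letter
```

Remove vowels from 'module'
`out` takes the values: "" → "m" → "md" → "mdl"

Answer: "mdl"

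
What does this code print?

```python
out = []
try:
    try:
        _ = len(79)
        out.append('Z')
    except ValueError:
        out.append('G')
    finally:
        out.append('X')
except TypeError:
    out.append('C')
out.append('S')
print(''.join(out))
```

Execution trace: 'X' (inner finally) → 'C' (outer except TypeError) → 'S' (after the try/except). Output: XCS

Answer: XCS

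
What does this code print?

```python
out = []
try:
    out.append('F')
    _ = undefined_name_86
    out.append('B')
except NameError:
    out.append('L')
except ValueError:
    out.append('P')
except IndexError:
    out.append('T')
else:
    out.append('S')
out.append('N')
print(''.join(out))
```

Execution trace: 'F' (try body) → 'L' (except NameError) → 'N' (after the try/except). Output: FLN

Answer: FLN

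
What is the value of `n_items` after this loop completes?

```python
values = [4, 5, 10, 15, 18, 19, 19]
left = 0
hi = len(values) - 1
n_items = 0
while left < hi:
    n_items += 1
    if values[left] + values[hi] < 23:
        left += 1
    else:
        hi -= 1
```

Steps to find pair summing to 23
`n_items` takes the values: 0 → 1 → 2 → 3 → 4 → 5 → 6

Answer: 6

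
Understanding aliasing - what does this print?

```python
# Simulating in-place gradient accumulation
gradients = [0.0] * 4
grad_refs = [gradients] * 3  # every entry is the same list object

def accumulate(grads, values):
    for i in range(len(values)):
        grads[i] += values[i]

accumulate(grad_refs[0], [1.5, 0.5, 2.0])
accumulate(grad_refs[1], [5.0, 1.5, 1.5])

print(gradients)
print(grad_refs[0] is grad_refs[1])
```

Key concept: gradient accumulation aliasing.
Step by step:
`gradients = [0.0] * 4` → gradients = [0.0, 0.0, 0.0, 0.0]
`grad_refs = [gradients] * 3` → grad_refs = [[0.0, 0.0, 0.0, 0.0], [0.0, 0.0, 0.0, 0.0], [0.0, 0.0, 0.0, 0.0]]
`accumulate(grad_refs[0], [1.5, 0.5, 2.0])` → gradients = [1.5, 0.5, 2.0, 0.0]; grad_refs = [[1.5, 0.5, 2.0, 0.0], [1.5, 0.5, 2.0, 0.0], [1.5, 0.5, 2.0, 0.0]]
`accumulate(grad_refs[1], [5.0, 1.5, 1.5])` → gradients = [6.5, 2.0, 3.5, 0.0]; grad_refs = [[6.5, 2.0, 3.5, 0.0], [6.5, 2.0, 3.5, 0.0], [6.5, 2.0, 3.5, 0.0]]
`print(gradients)` → prints [6.5, 2.0, 3.5, 0.0]
`print(grad_refs[0] is grad_refs[1])` → prints True

Answer:
[6.5, 2.0, 3.5, 0.0]
True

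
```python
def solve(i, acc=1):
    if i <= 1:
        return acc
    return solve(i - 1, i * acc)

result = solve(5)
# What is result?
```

Accumulator trace (n, acc): (5, 1) -> (4, 5) -> (3, 20) -> (2, 60) -> (1, 120) -> return 120

Answer: 120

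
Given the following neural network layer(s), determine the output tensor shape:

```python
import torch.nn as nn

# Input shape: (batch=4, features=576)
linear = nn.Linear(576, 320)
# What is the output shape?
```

Input: (4, 576) -> Output: (4, 320)

Answer: (4, 320)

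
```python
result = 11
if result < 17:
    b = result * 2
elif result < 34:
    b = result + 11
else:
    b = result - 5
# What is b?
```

Trace:
`result = 11` → result = 11
`if result < 17: ...` → result < 17 is True → b = 22
So b = 22

Answer: 22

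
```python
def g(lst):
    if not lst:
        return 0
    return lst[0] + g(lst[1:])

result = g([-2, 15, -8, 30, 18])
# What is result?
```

(-2) + 15 + (-8) + 30 + 18 + 0 = 53

Answer: 53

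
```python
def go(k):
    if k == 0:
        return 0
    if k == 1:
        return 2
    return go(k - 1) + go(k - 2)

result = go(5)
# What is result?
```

Build up from base cases: go(0)=0, go(1)=2, go(2)=2, go(3)=4, go(4)=6, go(5)=10

Answer: 10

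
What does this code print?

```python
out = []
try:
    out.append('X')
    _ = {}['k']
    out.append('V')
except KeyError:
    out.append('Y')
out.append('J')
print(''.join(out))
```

Execution trace: 'X' (try body) → 'Y' (except KeyError) → 'J' (after the try/except). Output: XYJ

Answer: XYJ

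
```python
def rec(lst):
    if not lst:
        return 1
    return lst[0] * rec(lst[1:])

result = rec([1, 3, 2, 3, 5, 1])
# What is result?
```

Product over [1, 3, 2, 3, 5, 1] = 1 * 3 * 2 * 3 * 5 * 1 = 90

Answer: 90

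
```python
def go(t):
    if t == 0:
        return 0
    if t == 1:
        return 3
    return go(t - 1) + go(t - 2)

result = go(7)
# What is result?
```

Build up from base cases: go(0)=0, go(1)=3, go(2)=3, go(3)=6, go(4)=9, go(5)=15, go(6)=24, ..., go(7)=39

Answer: 39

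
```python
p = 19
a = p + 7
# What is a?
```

Trace:
`p = 19` → p = 19
`a = p + 7` → a = 26
So a = 26

Answer: 26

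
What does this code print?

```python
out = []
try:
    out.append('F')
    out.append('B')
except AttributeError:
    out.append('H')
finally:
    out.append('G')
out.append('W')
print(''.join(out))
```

Execution trace: 'F' (try body) → 'B' (try body, no exception) → 'G' (finally) → 'W' (after the try/except). Output: FBGW

Answer: FBGW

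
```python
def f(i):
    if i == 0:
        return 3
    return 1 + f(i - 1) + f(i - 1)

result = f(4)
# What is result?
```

f(i) = 1 + 2·f(i-1), f(0)=3. Closed form: (3+1)·2^4 - 1 = 63.

Answer: 63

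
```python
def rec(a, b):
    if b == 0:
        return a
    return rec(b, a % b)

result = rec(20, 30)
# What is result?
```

rec(20, 30) -> rec(30, 20) -> rec(20, 10) -> rec(10, 0) -> 10

Answer: 10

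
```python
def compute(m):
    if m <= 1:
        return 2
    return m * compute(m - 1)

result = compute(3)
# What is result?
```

compute(3) = 3 * 2 * 2 = 12

Answer: 12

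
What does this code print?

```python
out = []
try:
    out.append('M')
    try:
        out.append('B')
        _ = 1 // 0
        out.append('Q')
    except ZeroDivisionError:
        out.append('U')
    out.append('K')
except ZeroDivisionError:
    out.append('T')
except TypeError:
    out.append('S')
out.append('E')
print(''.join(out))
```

Execution trace: 'M' (try body) → 'B' (inner try body) → 'U' (inner except ZeroDivisionError) → 'K' (try body, no exception) → 'E' (after the try/except). Output: MBUKE

Answer: MBUKE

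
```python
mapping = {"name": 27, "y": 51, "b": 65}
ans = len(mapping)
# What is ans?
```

Trace:
`mapping = {"name": 27, "y": 51, "b": 65}` → mapping = {'name': 27, 'y': 51, 'b': 65}
`ans = len(mapping)` → ans = 3
So ans = 3

Answer: 3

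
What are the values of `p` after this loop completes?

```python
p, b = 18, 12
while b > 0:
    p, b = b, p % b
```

GCD of 18 and 12
`p` takes the values: 18 → 12 → 6

Answer: 6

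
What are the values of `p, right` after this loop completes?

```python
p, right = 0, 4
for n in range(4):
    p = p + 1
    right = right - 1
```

p goes 0→4, right goes 4→0
`p, right` takes the values: (0, 4) → (1, 4) → (1, 3) → (2, 3) → (2, 2) → (3, 2) → (3, 1) → (4, 1) → (4, 0)

Answer: 4, 0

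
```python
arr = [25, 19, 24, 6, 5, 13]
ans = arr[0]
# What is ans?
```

Trace:
`arr = [25, 19, 24, 6, 5, 13]` → arr = [25, 19, 24, 6, 5, 13]
`ans = arr[0]` → ans = 25
So ans = 25

Answer: 25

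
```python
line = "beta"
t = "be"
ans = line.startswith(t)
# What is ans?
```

Trace:
`line = "beta"` → line = 'beta'
`t = "be"` → t = 'be'
`ans = line.startswith(t)` → ans = True
So ans = True

Answer: True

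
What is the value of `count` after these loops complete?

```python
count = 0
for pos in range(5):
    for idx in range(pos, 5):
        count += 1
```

Upper triangle: 5 + 4 + ... + 1
`count` takes the values: 0 → 1 → 2 → 3 → 4 → 5 → 6 → 7 → 8 → 9 → 10 → 11 → 12 → 13 → 14 → 15

Answer: 15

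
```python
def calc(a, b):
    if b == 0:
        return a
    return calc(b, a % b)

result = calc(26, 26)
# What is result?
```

calc(26, 26) -> calc(26, 0) -> 26

Answer: 26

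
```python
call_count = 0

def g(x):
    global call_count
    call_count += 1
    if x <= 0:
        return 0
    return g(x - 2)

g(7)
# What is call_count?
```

Linear recursion stepping by 2: 5 calls from x=7 down to ≤0.

Answer: 5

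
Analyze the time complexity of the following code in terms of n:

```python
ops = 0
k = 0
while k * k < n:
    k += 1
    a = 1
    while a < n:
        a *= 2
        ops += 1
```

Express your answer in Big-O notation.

Each loop level contributes: √n × log n. Multiplying the contributions gives O(√n log n).

Answer: O(√n log n)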